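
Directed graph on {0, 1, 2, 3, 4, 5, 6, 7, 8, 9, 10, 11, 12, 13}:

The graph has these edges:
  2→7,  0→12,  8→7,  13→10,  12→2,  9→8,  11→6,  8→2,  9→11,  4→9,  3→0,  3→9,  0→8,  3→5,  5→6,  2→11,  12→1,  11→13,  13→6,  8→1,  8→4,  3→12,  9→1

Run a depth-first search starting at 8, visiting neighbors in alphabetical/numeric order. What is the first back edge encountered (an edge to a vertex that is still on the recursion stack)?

9→8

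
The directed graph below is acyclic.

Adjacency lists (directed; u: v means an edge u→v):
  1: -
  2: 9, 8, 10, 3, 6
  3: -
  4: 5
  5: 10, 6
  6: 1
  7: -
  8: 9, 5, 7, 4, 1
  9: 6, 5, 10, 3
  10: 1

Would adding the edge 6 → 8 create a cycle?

Yes

Adding 6→8 creates a cycle iff 8 can already reach 6.
Path from 8: 8 → 9 → 6.
So 8 → … → 6 → 8 is a cycle.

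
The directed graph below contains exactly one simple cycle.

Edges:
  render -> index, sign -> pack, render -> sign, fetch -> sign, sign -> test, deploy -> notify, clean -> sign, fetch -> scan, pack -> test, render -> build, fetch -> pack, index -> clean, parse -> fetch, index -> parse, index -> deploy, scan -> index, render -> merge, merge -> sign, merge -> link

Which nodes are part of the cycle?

DFS with gray/black marking from index:
index gray
  parse gray
    fetch gray
      sign gray
        test gray
        test black
        pack gray
          pack→test: test black — skip
        pack black
      sign black
      scan gray
        scan→index: index is gray → back edge
Back edge closes the cycle index → parse → fetch → scan → index; its vertices are {scan, fetch, index, parse}.

scan, fetch, index, parse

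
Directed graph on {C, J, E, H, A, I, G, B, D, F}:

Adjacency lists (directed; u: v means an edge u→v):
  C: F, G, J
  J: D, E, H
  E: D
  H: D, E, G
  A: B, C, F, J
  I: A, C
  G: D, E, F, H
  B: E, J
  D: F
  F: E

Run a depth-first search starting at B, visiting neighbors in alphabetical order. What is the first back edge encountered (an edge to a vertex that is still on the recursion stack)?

DFS from B (visiting neighbors in alphabetical order); mark gray on enter, black on exit:
B gray
  E gray
    D gray
      F gray
        F→E: E is gray → back edge
First back edge: F → E.

F→E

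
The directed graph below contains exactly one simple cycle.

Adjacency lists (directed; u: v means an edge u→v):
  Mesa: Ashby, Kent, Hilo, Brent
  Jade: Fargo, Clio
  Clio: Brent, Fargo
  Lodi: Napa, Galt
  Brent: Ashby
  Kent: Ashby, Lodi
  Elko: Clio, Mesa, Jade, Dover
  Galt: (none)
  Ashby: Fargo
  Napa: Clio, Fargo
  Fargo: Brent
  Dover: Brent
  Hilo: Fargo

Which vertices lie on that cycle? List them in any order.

Ashby, Brent, Fargo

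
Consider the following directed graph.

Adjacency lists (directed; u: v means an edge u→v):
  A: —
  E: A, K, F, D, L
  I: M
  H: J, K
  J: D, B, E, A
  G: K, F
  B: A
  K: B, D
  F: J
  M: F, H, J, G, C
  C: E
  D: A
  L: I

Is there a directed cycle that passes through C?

C is on a cycle iff C can reach itself via ≥1 edge.
C → E → L → I → M → C — yes.

Yes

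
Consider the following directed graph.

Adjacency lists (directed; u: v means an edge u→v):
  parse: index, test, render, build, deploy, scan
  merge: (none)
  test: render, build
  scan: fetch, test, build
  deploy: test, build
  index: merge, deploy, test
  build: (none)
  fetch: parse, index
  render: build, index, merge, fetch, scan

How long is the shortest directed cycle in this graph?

For each vertex v, BFS finds the shortest path from v back to v.
The shortest such closed walk is fetch → parse → render → fetch, length 3.

3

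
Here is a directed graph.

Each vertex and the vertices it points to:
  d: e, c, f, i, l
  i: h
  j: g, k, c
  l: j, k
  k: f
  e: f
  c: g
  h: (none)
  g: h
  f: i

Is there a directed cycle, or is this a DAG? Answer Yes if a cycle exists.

No

DFS with white/gray/black marking, starting from j:
j gray
  g gray
    h gray
    h black
  g black
  k gray
    f gray
      i gray
        i→h: h black — skip
      i black
    f black
  k black
  c gray
    c→g: g black — skip
  c black
j black
d gray
  e gray
    e→f: f black — skip
  e black
  d→c: c black — skip
  d→f: f black — skip
  d→i: i black — skip
  l gray
    l→j: j black — skip
    l→k: k black — skip
  l black
d black
Every edge goes to a white or black vertex — no back edge, so the graph is acyclic.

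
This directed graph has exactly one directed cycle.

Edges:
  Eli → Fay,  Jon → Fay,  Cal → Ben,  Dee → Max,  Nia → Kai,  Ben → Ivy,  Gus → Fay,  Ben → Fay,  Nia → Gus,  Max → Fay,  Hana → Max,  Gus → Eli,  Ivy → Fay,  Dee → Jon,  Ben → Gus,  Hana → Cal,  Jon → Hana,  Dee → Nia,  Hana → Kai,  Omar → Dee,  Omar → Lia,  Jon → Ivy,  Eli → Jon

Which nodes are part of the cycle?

DFS with gray/black marking from Jon:
Jon gray
  Ivy gray
    Fay gray
    Fay black
  Ivy black
  Jon→Fay: Fay black — skip
  Hana gray
    Max gray
      Max→Fay: Fay black — skip
    Max black
    Cal gray
      Ben gray
        Ben→Fay: Fay black — skip
        Ben→Ivy: Ivy black — skip
        Gus gray
          Eli gray
            Eli→Jon: Jon is gray → back edge
Back edge closes the cycle Jon → Hana → Cal → Ben → Gus → Eli → Jon; its vertices are {Ben, Cal, Eli, Gus, Jon, Hana}.

Ben, Cal, Eli, Gus, Jon, Hana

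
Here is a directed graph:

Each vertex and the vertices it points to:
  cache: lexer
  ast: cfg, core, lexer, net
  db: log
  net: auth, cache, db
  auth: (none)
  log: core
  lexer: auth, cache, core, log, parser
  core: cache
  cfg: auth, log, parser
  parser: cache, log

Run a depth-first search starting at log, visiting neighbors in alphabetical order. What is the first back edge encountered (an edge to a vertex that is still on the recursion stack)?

DFS from log (visiting neighbors in alphabetical order); mark gray on enter, black on exit:
log gray
  core gray
    cache gray
      lexer gray
        auth gray
        auth black
        lexer→cache: cache is gray → back edge
First back edge: lexer → cache.

lexer→cache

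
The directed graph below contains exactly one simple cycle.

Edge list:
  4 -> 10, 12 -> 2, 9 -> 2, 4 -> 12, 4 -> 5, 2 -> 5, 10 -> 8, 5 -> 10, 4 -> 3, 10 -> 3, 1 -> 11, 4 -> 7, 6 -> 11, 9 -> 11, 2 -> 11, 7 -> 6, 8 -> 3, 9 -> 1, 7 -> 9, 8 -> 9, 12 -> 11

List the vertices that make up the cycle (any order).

2, 5, 8, 9, 10

DFS with gray/black marking from 10:
10 gray
  8 gray
    3 gray
    3 black
    9 gray
      11 gray
      11 black
      1 gray
        1→11: 11 black — skip
      1 black
      2 gray
        5 gray
          5→10: 10 is gray → back edge
Back edge closes the cycle 10 → 8 → 9 → 2 → 5 → 10; its vertices are {2, 5, 8, 9, 10}.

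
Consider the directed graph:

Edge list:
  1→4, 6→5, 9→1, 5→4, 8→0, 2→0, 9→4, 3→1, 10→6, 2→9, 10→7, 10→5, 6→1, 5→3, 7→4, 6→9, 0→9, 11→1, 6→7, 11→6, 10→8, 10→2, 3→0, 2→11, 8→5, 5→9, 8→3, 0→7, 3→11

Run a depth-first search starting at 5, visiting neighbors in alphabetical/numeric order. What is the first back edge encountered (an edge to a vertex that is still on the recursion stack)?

DFS from 5 (visiting neighbors in alphabetical/numeric order); mark gray on enter, black on exit:
5 gray
  3 gray
    0 gray
      7 gray
        4 gray
        4 black
      7 black
      9 gray
        1 gray
          1→4: 4 black — skip
        1 black
        9→4: 4 black — skip
      9 black
    0 black
    3→1: 1 black — skip
    11 gray
      11→1: 1 black — skip
      6 gray
        6→1: 1 black — skip
        6→5: 5 is gray → back edge
First back edge: 6 → 5.

6→5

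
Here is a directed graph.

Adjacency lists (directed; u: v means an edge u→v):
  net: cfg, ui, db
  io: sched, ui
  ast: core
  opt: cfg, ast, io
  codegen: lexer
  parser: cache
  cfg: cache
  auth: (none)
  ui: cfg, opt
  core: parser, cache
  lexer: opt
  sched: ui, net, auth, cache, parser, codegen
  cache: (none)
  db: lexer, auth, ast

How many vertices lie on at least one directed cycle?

A vertex is on a directed cycle iff it belongs to a strongly connected component of size ≥ 2 (or has a self-loop).
The vertices on cycles are {db, io, ui, net, opt, lexer, sched, codegen} — 8 in total.

8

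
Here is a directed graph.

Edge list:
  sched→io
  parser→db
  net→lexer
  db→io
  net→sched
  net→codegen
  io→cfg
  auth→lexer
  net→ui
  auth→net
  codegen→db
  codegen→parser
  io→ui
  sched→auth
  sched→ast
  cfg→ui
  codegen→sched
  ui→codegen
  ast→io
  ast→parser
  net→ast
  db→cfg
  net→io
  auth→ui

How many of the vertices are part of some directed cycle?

10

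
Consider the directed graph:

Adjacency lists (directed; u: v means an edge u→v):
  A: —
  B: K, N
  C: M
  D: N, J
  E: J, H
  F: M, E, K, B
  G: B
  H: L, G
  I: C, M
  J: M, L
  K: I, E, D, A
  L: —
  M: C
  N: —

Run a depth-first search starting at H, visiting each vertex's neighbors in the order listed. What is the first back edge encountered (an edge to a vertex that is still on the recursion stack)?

M->C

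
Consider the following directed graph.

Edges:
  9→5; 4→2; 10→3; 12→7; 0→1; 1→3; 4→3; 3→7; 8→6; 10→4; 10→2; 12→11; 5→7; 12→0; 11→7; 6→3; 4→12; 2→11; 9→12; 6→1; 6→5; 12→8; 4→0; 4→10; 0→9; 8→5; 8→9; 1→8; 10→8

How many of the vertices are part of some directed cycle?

A vertex is on a directed cycle iff it belongs to a strongly connected component of size ≥ 2 (or has a self-loop).
The vertices on cycles are {0, 1, 4, 6, 8, 9, 10, 12} — 8 in total.

8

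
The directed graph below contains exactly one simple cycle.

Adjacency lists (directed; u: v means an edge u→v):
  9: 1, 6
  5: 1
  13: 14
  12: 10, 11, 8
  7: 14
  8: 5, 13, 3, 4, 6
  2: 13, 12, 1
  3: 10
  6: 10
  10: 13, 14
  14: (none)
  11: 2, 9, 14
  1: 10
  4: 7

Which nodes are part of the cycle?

DFS with gray/black marking from 12:
12 gray
  10 gray
    13 gray
      14 gray
      14 black
    13 black
    10→14: 14 black — skip
  10 black
  11 gray
    2 gray
      2→13: 13 black — skip
      2→12: 12 is gray → back edge
Back edge closes the cycle 12 → 11 → 2 → 12; its vertices are {2, 11, 12}.

2, 11, 12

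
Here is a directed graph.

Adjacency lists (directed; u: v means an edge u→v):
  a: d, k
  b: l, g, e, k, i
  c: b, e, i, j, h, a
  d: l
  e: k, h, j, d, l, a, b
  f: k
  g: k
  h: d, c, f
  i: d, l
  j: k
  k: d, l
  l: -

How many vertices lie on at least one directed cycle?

4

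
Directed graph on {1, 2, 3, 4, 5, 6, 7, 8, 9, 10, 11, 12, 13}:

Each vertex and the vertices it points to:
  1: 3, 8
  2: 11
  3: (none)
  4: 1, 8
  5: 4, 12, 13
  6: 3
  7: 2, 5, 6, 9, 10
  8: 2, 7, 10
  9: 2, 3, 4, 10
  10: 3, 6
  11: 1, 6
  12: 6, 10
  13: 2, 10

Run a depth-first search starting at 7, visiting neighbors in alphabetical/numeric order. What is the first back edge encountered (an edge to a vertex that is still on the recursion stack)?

8->2

DFS from 7 (visiting neighbors in alphabetical/numeric order); mark gray on enter, black on exit:
7 gray
  2 gray
    11 gray
      1 gray
        3 gray
        3 black
        8 gray
          8→2: 2 is gray → back edge
First back edge: 8 → 2.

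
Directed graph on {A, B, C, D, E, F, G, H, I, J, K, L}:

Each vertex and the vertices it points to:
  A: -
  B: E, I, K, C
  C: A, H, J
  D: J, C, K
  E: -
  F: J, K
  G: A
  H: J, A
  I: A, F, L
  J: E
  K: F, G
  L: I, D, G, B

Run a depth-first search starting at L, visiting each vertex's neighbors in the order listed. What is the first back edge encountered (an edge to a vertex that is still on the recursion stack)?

DFS from L (visiting each vertex's neighbors in the order listed); mark gray on enter, black on exit:
L gray
  I gray
    A gray
    A black
    F gray
      J gray
        E gray
        E black
      J black
      K gray
        K→F: F is gray → back edge
First back edge: K → F.

K→F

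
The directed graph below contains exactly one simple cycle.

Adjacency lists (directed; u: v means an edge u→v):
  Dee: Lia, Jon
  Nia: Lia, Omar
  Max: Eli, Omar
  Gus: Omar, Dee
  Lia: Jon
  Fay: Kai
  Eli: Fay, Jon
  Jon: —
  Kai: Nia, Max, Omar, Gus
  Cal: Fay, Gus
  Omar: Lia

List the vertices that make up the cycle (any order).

Eli, Fay, Kai, Max

DFS with gray/black marking from Fay:
Fay gray
  Kai gray
    Nia gray
      Lia gray
        Jon gray
        Jon black
      Lia black
      Omar gray
        Omar→Lia: Lia black — skip
      Omar black
    Nia black
    Max gray
      Eli gray
        Eli→Fay: Fay is gray → back edge
Back edge closes the cycle Fay → Kai → Max → Eli → Fay; its vertices are {Eli, Fay, Kai, Max}.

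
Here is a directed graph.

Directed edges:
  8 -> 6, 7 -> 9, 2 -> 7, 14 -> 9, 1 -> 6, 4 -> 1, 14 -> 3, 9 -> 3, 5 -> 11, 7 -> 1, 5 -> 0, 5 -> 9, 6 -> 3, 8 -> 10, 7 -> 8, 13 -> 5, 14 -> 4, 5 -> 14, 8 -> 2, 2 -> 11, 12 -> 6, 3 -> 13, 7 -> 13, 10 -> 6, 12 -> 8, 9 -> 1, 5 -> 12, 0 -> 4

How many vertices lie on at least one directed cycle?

14

A vertex is on a directed cycle iff it belongs to a strongly connected component of size ≥ 2 (or has a self-loop).
The vertices on cycles are {0, 1, 2, 3, 4, 5, 6, 7, 8, 9, 10, 12, 13, 14} — 14 in total.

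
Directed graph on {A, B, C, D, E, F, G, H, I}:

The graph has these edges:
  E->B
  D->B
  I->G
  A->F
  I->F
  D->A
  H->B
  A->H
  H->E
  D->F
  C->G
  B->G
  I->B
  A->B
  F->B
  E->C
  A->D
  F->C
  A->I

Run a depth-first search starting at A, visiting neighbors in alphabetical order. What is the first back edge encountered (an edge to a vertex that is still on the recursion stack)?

D->A

DFS from A (visiting neighbors in alphabetical order); mark gray on enter, black on exit:
A gray
  B gray
    G gray
    G black
  B black
  D gray
    D→A: A is gray → back edge
First back edge: D → A.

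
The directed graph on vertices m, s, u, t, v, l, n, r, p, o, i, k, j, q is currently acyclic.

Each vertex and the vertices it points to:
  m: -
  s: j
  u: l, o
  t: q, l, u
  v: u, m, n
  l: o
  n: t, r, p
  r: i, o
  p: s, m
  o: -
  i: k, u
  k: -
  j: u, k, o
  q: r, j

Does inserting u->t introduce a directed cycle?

Yes

Adding u→t creates a cycle iff t can already reach u.
Path from t: t → u.
So t → … → u → t is a cycle.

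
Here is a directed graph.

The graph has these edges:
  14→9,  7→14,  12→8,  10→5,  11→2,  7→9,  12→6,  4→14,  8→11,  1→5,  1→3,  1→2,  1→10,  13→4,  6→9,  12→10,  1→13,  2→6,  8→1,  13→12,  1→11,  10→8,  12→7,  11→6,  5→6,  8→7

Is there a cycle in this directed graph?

Yes

DFS with white/gray/black marking, starting from 7:
7 gray
  14 gray
    9 gray
    9 black
  14 black
  7→9: 9 black — skip
7 black
11 gray
  2 gray
    6 gray
      6→9: 9 black — skip
    6 black
  2 black
  11→6: 6 black — skip
11 black
3 gray
3 black
10 gray
  5 gray
    5→6: 6 black — skip
  5 black
  8 gray
    1 gray
      1→10: 10 is gray → back edge
Back edge found, so a cycle exists: 10 → 8 → 1 → 10.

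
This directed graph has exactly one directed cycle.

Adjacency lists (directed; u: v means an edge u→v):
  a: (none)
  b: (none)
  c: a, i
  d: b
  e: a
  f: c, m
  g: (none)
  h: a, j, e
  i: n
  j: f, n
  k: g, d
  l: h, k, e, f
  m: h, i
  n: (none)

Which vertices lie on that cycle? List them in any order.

DFS with gray/black marking from f:
f gray
  c gray
    a gray
    a black
    i gray
      n gray
      n black
    i black
  c black
  m gray
    h gray
      h→a: a black — skip
      j gray
        j→f: f is gray → back edge
Back edge closes the cycle f → m → h → j → f; its vertices are {f, h, j, m}.

f, h, j, m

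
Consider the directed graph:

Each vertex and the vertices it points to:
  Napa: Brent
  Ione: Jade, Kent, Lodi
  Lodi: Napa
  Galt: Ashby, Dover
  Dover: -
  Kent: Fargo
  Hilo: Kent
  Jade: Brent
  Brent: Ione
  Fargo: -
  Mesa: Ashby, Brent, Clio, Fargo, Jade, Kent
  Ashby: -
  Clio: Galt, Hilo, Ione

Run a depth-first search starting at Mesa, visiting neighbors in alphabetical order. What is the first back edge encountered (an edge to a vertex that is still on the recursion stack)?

DFS from Mesa (visiting neighbors in alphabetical order); mark gray on enter, black on exit:
Mesa gray
  Ashby gray
  Ashby black
  Brent gray
    Ione gray
      Jade gray
        Jade→Brent: Brent is gray → back edge
First back edge: Jade → Brent.

Jade→Brent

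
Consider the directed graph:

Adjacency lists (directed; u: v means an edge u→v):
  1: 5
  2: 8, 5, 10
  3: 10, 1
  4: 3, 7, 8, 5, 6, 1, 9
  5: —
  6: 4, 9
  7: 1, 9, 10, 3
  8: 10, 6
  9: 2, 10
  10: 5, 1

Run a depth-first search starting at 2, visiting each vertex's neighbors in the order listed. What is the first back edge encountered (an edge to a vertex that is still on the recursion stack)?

9→2

DFS from 2 (visiting each vertex's neighbors in the order listed); mark gray on enter, black on exit:
2 gray
  8 gray
    10 gray
      5 gray
      5 black
      1 gray
        1→5: 5 black — skip
      1 black
    10 black
    6 gray
      4 gray
        3 gray
          3→10: 10 black — skip
          3→1: 1 black — skip
        3 black
        7 gray
          7→1: 1 black — skip
          9 gray
            9→2: 2 is gray → back edge
First back edge: 9 → 2.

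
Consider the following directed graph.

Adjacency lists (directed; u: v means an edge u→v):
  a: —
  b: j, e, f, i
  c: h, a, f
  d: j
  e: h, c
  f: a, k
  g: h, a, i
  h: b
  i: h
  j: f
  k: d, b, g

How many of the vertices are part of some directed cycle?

10

A vertex is on a directed cycle iff it belongs to a strongly connected component of size ≥ 2 (or has a self-loop).
The vertices on cycles are {b, c, d, e, f, g, h, i, j, k} — 10 in total.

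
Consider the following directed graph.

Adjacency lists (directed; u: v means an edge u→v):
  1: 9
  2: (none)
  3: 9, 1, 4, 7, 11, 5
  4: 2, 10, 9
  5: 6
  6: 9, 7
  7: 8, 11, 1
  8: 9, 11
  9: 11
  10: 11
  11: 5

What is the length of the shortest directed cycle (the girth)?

4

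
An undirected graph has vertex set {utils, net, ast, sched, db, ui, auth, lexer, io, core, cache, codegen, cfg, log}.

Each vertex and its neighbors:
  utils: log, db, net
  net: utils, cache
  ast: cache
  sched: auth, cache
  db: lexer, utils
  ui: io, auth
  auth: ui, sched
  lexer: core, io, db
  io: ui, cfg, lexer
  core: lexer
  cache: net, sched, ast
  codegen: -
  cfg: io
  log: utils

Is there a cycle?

DFS, tracking each vertex's parent; an edge to a visited non-parent vertex closes a cycle.
Start from ast:
visit ast (parent –)
  visit cache (parent ast)
    visit net (parent cache)
      visit utils (parent net)
        visit log (parent utils)
          log–utils: parent, skip
        visit db (parent utils)
          visit lexer (parent db)
            visit core (parent lexer)
              core–lexer: parent, skip
            visit io (parent lexer)
              visit ui (parent io)
                ui–io: parent, skip
                visit auth (parent ui)
                  auth–ui: parent, skip
                  visit sched (parent auth)
                    sched–auth: parent, skip
                    sched–cache: cache visited and ≠ parent → cycle
Cycle: cache – net – utils – db – lexer – io – ui – auth – sched – cache.

Yes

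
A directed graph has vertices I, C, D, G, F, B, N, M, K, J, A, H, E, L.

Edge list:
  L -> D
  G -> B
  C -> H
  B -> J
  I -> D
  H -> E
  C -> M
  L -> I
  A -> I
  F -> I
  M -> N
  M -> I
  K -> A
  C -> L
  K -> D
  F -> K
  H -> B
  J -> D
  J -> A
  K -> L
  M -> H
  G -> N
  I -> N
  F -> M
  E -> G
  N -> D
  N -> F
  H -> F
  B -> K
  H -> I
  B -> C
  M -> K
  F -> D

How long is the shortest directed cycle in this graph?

3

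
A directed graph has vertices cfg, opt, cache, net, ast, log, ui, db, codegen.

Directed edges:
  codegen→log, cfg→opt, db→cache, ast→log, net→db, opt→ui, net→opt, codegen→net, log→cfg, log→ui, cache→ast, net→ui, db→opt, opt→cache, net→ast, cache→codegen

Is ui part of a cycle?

No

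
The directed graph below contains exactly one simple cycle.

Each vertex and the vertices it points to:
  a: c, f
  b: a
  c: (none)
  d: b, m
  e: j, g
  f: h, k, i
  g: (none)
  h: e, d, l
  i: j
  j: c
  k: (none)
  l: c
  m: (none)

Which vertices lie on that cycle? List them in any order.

DFS with gray/black marking from f:
f gray
  h gray
    e gray
      j gray
        c gray
        c black
      j black
      g gray
      g black
    e black
    d gray
      b gray
        a gray
          a→c: c black — skip
          a→f: f is gray → back edge
Back edge closes the cycle f → h → d → b → a → f; its vertices are {a, b, d, f, h}.

a, b, d, f, h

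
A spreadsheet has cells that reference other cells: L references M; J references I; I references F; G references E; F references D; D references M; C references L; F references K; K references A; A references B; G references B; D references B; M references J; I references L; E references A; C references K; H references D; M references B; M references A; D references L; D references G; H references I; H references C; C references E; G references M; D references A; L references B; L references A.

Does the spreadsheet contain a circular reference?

DFS with white/gray/black marking, starting from K:
K gray
  A gray
    B gray
    B black
  A black
K black
C gray
  E gray
    E→A: A black — skip
  E black
  C→K: K black — skip
  L gray
    L→A: A black — skip
    L→B: B black — skip
    M gray
      J gray
        I gray
          F gray
            F→K: K black — skip
            D gray
              G gray
                G→E: E black — skip
                G→B: B black — skip
                G→M: M is gray → back edge
Back edge found, so a cycle exists: M → J → I → F → D → G → M.

Yes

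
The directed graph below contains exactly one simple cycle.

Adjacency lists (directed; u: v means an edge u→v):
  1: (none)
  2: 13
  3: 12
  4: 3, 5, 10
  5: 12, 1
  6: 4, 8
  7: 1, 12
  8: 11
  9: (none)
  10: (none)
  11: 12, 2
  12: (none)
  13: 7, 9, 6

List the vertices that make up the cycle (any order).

2, 6, 8, 11, 13

DFS with gray/black marking from 13:
13 gray
  7 gray
    1 gray
    1 black
    12 gray
    12 black
  7 black
  9 gray
  9 black
  6 gray
    4 gray
      3 gray
        3→12: 12 black — skip
      3 black
      5 gray
        5→12: 12 black — skip
        5→1: 1 black — skip
      5 black
      10 gray
      10 black
    4 black
    8 gray
      11 gray
        11→12: 12 black — skip
        2 gray
          2→13: 13 is gray → back edge
Back edge closes the cycle 13 → 6 → 8 → 11 → 2 → 13; its vertices are {2, 6, 8, 11, 13}.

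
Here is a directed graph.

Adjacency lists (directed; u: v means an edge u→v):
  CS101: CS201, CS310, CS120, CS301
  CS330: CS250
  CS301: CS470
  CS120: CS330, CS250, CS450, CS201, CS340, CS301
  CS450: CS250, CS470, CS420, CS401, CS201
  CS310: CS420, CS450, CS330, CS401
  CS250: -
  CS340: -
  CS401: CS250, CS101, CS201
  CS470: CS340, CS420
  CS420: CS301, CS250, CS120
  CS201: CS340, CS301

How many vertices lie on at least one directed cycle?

9

A vertex is on a directed cycle iff it belongs to a strongly connected component of size ≥ 2 (or has a self-loop).
The vertices on cycles are {CS101, CS120, CS201, CS301, CS310, CS401, CS420, CS450, CS470} — 9 in total.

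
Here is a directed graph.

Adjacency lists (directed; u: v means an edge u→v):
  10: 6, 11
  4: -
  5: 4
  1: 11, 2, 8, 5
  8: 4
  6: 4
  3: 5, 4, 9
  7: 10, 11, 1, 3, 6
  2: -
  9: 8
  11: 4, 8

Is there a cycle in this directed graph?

No

DFS with white/gray/black marking, starting from 4:
4 gray
4 black
10 gray
  6 gray
    6→4: 4 black — skip
  6 black
  11 gray
    11→4: 4 black — skip
    8 gray
      8→4: 4 black — skip
    8 black
  11 black
10 black
5 gray
  5→4: 4 black — skip
5 black
1 gray
  1→11: 11 black — skip
  2 gray
  2 black
  1→8: 8 black — skip
  1→5: 5 black — skip
1 black
3 gray
  3→5: 5 black — skip
  3→4: 4 black — skip
  9 gray
    9→8: 8 black — skip
  9 black
3 black
7 gray
  7→10: 10 black — skip
  7→11: 11 black — skip
  7→1: 1 black — skip
  7→3: 3 black — skip
  7→6: 6 black — skip
7 black
Every edge goes to a white or black vertex — no back edge, so the graph is acyclic.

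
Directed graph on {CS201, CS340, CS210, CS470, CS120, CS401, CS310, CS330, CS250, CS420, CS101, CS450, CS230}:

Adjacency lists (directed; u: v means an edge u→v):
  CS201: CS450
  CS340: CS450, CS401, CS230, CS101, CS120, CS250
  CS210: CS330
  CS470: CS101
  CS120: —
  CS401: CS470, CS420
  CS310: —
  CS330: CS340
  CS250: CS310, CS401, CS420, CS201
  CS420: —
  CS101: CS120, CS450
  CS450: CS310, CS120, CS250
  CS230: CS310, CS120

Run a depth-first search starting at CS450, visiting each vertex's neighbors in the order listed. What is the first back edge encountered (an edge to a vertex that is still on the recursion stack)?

DFS from CS450 (visiting each vertex's neighbors in the order listed); mark gray on enter, black on exit:
CS450 gray
  CS310 gray
  CS310 black
  CS120 gray
  CS120 black
  CS250 gray
    CS250→CS310: CS310 black — skip
    CS401 gray
      CS470 gray
        CS101 gray
          CS101→CS120: CS120 black — skip
          CS101→CS450: CS450 is gray → back edge
First back edge: CS101 → CS450.

CS101->CS450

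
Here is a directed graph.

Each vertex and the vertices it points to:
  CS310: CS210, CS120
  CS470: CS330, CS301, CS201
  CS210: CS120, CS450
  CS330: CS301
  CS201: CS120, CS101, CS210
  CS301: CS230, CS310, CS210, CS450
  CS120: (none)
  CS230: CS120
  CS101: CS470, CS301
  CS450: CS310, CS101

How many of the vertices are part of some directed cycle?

A vertex is on a directed cycle iff it belongs to a strongly connected component of size ≥ 2 (or has a self-loop).
The vertices on cycles are {CS101, CS201, CS210, CS301, CS310, CS330, CS450, CS470} — 8 in total.

8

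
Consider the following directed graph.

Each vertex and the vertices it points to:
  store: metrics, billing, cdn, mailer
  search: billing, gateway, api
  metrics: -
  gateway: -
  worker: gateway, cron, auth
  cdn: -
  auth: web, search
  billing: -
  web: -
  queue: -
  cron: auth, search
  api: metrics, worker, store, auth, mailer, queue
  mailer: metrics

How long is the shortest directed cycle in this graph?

3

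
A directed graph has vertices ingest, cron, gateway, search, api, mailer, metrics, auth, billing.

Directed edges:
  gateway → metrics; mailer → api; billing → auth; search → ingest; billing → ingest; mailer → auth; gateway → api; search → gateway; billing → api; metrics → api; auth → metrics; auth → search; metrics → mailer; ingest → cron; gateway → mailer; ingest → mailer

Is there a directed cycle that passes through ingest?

ingest is on a cycle iff ingest can reach itself via ≥1 edge.
ingest → mailer → auth → search → ingest — yes.

Yes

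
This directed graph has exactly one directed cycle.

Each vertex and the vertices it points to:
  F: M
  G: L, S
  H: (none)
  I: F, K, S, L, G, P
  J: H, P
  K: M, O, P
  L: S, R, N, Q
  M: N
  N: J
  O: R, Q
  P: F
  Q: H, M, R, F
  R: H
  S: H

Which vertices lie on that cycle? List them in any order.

F, J, M, N, P

DFS with gray/black marking from N:
N gray
  J gray
    H gray
    H black
    P gray
      F gray
        M gray
          M→N: N is gray → back edge
Back edge closes the cycle N → J → P → F → M → N; its vertices are {F, J, M, N, P}.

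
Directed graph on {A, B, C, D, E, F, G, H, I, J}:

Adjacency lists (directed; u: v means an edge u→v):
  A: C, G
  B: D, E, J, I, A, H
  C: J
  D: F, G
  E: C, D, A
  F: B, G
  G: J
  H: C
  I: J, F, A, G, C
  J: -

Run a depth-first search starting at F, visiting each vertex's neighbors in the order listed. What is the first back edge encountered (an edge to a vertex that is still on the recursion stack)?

DFS from F (visiting each vertex's neighbors in the order listed); mark gray on enter, black on exit:
F gray
  B gray
    D gray
      D→F: F is gray → back edge
First back edge: D → F.

D→F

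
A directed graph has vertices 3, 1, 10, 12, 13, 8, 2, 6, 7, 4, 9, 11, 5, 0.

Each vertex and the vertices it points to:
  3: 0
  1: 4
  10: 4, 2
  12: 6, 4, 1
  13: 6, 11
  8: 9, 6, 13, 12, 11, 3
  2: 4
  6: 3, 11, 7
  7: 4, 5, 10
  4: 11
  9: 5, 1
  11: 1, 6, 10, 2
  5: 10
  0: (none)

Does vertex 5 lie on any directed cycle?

5 is on a cycle iff 5 can reach itself via ≥1 edge.
5 → 10 → 4 → 11 → 6 → 7 → 5 — yes.

Yes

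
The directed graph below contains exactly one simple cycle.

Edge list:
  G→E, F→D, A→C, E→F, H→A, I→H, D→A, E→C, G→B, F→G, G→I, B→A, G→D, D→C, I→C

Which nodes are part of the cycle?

E, F, G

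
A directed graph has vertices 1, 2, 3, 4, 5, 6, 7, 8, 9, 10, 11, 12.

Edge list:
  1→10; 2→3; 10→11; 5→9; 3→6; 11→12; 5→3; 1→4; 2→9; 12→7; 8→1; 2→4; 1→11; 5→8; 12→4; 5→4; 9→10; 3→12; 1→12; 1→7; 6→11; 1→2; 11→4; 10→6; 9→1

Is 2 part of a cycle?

2 is on a cycle iff 2 can reach itself via ≥1 edge.
2 → 9 → 1 → 2 — yes.

Yes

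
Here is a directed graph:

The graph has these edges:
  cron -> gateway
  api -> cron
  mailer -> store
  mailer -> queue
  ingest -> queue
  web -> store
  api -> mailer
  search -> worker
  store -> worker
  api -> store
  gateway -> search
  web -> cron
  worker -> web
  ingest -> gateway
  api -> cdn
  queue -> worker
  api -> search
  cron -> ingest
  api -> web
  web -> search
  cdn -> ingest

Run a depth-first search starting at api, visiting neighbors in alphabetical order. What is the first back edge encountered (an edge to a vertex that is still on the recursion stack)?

cron->gateway

DFS from api (visiting neighbors in alphabetical order); mark gray on enter, black on exit:
api gray
  cdn gray
    ingest gray
      gateway gray
        search gray
          worker gray
            web gray
              cron gray
                cron→gateway: gateway is gray → back edge
First back edge: cron → gateway.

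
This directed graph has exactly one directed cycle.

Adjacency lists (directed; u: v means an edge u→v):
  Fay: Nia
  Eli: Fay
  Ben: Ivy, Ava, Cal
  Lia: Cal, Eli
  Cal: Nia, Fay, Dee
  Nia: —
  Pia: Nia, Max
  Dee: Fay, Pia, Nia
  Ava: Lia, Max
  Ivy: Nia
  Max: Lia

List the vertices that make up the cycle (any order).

Cal, Dee, Lia, Max, Pia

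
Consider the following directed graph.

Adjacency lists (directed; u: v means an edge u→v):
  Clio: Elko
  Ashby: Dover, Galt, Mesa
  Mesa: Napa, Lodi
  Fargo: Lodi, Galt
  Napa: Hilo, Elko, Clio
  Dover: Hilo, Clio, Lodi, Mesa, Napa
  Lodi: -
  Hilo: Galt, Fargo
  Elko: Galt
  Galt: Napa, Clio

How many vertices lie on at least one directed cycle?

A vertex is on a directed cycle iff it belongs to a strongly connected component of size ≥ 2 (or has a self-loop).
The vertices on cycles are {Clio, Elko, Galt, Hilo, Napa, Fargo} — 6 in total.

6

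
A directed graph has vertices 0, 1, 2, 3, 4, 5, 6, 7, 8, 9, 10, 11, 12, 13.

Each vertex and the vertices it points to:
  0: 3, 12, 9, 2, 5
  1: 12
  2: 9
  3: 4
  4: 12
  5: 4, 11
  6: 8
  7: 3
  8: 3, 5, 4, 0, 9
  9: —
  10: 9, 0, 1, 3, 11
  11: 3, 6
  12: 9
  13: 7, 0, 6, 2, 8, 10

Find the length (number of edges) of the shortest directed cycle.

4

For each vertex v, BFS finds the shortest path from v back to v.
The shortest such closed walk is 8 → 5 → 11 → 6 → 8, length 4.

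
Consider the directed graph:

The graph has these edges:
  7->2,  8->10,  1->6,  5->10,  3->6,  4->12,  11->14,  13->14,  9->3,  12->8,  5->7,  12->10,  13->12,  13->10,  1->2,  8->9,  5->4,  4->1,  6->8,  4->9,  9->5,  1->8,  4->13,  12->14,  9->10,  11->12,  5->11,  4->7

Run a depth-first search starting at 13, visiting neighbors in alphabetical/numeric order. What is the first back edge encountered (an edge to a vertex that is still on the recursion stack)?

DFS from 13 (visiting neighbors in alphabetical/numeric order); mark gray on enter, black on exit:
13 gray
  10 gray
  10 black
  12 gray
    8 gray
      9 gray
        3 gray
          6 gray
            6→8: 8 is gray → back edge
First back edge: 6 → 8.

6->8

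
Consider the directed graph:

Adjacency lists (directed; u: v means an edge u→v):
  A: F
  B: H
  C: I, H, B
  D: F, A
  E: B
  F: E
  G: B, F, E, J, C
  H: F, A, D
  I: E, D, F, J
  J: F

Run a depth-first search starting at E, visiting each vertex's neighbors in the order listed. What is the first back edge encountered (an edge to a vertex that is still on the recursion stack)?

F->E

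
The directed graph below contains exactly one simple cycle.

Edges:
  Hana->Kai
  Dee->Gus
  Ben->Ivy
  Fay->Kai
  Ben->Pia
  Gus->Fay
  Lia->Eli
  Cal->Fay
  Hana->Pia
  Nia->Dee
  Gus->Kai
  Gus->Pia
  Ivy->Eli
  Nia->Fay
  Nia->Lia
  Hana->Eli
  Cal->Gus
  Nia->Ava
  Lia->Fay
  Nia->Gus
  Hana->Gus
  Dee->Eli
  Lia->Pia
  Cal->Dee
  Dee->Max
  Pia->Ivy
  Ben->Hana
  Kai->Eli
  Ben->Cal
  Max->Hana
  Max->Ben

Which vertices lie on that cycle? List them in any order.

Ben, Cal, Dee, Max

DFS with gray/black marking from Dee:
Dee gray
  Gus gray
    Fay gray
      Kai gray
        Eli gray
        Eli black
      Kai black
    Fay black
    Gus→Kai: Kai black — skip
    Pia gray
      Ivy gray
        Ivy→Eli: Eli black — skip
      Ivy black
    Pia black
  Gus black
  Max gray
    Ben gray
      Ben→Pia: Pia black — skip
      Cal gray
        Cal→Gus: Gus black — skip
        Cal→Fay: Fay black — skip
        Cal→Dee: Dee is gray → back edge
Back edge closes the cycle Dee → Max → Ben → Cal → Dee; its vertices are {Ben, Cal, Dee, Max}.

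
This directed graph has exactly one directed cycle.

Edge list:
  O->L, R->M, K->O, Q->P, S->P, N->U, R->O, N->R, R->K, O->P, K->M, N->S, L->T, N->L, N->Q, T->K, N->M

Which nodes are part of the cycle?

DFS with gray/black marking from K:
K gray
  O gray
    L gray
      T gray
        T→K: K is gray → back edge
Back edge closes the cycle K → O → L → T → K; its vertices are {K, L, O, T}.

K, L, O, T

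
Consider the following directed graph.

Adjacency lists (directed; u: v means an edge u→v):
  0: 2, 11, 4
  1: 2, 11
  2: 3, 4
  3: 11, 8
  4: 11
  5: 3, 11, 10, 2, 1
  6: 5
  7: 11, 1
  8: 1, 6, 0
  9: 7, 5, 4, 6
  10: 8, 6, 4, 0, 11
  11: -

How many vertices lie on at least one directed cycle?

8

A vertex is on a directed cycle iff it belongs to a strongly connected component of size ≥ 2 (or has a self-loop).
The vertices on cycles are {0, 1, 2, 3, 5, 6, 8, 10} — 8 in total.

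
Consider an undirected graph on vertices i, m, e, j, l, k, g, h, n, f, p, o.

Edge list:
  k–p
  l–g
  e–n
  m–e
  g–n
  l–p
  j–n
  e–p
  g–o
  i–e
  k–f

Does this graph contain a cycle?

DFS, tracking each vertex's parent; an edge to a visited non-parent vertex closes a cycle.
Start from p:
visit p (parent –)
  visit l (parent p)
    l–p: parent, skip
    visit g (parent l)
      visit o (parent g)
        o–g: parent, skip
      g–l: parent, skip
      visit n (parent g)
        visit j (parent n)
          j–n: parent, skip
        n–g: parent, skip
        visit e (parent n)
          visit m (parent e)
            m–e: parent, skip
          e–p: p visited and ≠ parent → cycle
Cycle: p – l – g – n – e – p.

Yes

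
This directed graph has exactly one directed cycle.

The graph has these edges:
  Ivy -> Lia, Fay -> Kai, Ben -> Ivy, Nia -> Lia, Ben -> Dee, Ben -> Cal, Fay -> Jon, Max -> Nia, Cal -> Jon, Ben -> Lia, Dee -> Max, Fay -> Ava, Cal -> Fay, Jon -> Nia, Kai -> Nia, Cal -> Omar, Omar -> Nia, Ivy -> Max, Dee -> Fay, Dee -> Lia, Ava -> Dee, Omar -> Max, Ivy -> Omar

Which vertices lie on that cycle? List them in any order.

DFS with gray/black marking from Fay:
Fay gray
  Kai gray
    Nia gray
      Lia gray
      Lia black
    Nia black
  Kai black
  Ava gray
    Dee gray
      Dee→Lia: Lia black — skip
      Max gray
        Max→Nia: Nia black — skip
      Max black
      Dee→Fay: Fay is gray → back edge
Back edge closes the cycle Fay → Ava → Dee → Fay; its vertices are {Ava, Dee, Fay}.

Ava, Dee, Fay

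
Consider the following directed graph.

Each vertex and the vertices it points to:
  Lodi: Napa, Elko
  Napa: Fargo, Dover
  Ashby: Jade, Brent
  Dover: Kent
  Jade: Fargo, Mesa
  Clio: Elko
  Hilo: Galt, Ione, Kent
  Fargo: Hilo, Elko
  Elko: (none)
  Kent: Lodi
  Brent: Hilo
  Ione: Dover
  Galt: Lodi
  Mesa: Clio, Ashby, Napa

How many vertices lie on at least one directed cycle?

11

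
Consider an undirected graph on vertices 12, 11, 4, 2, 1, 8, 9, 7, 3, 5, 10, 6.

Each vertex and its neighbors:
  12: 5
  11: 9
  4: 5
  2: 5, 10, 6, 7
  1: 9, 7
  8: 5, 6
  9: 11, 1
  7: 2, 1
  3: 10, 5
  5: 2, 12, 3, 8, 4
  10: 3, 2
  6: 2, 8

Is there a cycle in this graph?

Yes

DFS, tracking each vertex's parent; an edge to a visited non-parent vertex closes a cycle.
Start from 6:
visit 6 (parent –)
  visit 2 (parent 6)
    visit 5 (parent 2)
      5–2: parent, skip
      visit 12 (parent 5)
        12–5: parent, skip
      visit 3 (parent 5)
        visit 10 (parent 3)
          10–3: parent, skip
          10–2: 2 visited and ≠ parent → cycle
Cycle: 2 – 5 – 3 – 10 – 2.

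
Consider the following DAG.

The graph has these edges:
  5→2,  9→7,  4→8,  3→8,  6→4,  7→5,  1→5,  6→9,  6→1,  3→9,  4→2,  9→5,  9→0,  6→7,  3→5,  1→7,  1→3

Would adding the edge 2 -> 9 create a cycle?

Adding 2→9 creates a cycle iff 9 can already reach 2.
Path from 9: 9 → 5 → 2.
So 9 → … → 2 → 9 is a cycle.

Yes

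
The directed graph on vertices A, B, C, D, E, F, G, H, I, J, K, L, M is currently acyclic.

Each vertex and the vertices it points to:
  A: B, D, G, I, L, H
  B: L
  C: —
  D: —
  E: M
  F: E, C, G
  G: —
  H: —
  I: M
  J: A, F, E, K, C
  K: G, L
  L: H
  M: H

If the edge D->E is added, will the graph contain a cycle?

No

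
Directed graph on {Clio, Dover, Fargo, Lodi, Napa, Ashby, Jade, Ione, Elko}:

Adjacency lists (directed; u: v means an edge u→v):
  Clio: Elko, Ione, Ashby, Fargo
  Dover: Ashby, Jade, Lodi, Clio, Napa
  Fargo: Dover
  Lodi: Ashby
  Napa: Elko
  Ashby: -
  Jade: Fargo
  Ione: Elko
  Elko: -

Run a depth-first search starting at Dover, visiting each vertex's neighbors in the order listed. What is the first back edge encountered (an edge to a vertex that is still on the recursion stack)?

Fargo->Dover

DFS from Dover (visiting each vertex's neighbors in the order listed); mark gray on enter, black on exit:
Dover gray
  Ashby gray
  Ashby black
  Jade gray
    Fargo gray
      Fargo→Dover: Dover is gray → back edge
First back edge: Fargo → Dover.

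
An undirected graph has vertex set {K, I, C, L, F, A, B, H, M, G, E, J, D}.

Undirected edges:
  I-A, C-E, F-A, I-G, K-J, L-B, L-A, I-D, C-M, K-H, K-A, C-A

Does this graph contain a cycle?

No

DFS, tracking each vertex's parent; an edge to a visited non-parent vertex closes a cycle.
Start from I:
visit I (parent –)
  visit D (parent I)
    D–I: parent, skip
  visit G (parent I)
    G–I: parent, skip
  visit A (parent I)
    visit L (parent A)
      visit B (parent L)
        B–L: parent, skip
      L–A: parent, skip
    visit F (parent A)
      F–A: parent, skip
    visit C (parent A)
      visit M (parent C)
        M–C: parent, skip
      visit E (parent C)
        E–C: parent, skip
      C–A: parent, skip
    A–I: parent, skip
    visit K (parent A)
      K–A: parent, skip
      visit H (parent K)
        H–K: parent, skip
      visit J (parent K)
        J–K: parent, skip
No non-parent visited neighbor found — the graph is a forest.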